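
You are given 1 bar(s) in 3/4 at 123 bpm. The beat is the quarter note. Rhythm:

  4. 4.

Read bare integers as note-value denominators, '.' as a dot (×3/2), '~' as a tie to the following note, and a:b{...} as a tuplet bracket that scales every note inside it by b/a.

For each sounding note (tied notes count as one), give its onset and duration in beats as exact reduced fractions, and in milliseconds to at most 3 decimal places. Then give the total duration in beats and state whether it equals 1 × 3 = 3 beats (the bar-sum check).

1) 0.0ms=0b +731.707ms=3/2b
2) 731.707ms=3/2b +731.707ms=3/2b
Σ=3b of 3 (123bpm 3/4) — PASS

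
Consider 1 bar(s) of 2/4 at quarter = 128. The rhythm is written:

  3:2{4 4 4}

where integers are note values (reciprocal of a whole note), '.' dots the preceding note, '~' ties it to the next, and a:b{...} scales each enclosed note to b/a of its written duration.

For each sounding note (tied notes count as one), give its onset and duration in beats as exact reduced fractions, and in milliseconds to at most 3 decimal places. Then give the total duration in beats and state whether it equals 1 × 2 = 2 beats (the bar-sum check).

1) 0.0ms=0b +312.5ms=2/3b
2) 312.5ms=2/3b +312.5ms=2/3b
3) 625.0ms=4/3b +312.5ms=2/3b
Σ=2b of 2 (128bpm 2/4) — PASS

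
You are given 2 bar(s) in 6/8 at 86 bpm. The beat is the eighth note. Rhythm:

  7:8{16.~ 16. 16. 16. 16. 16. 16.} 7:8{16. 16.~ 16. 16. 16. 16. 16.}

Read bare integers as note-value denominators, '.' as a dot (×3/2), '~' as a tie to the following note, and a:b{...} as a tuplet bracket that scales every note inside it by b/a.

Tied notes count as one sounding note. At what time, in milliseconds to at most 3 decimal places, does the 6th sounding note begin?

note 6 onset = 36/7b = 3588.04ms

1. 0.0ms @ 0 + 1196.013ms (12/7)
2. 1196.013ms @ 12/7 + 598.007ms (6/7)
3. 1794.02ms @ 18/7 + 598.007ms (6/7)
4. 2392.027ms @ 24/7 + 598.007ms (6/7)
5. 2990.033ms @ 30/7 + 598.007ms (6/7)
6. 3588.04ms @ 36/7 + 598.007ms (6/7)
7. 4186.047ms @ 6 + 598.007ms (6/7)
8. 4784.053ms @ 48/7 + 1196.013ms (12/7)
9. 5980.066ms @ 60/7 + 598.007ms (6/7)
10. 6578.073ms @ 66/7 + 598.007ms (6/7)
11. 7176.08ms @ 72/7 + 598.007ms (6/7)
12. 7774.086ms @ 78/7 + 598.007ms (6/7)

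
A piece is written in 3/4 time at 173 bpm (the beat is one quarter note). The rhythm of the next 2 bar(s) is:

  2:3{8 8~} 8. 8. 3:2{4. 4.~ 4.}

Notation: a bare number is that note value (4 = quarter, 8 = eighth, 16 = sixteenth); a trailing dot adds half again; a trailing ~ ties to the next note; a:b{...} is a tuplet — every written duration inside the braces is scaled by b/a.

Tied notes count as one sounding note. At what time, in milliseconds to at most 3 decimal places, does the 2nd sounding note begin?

1. 0.0ms @ 0 + 260.116ms (3/4)
2. 260.116ms @ 3/4 + 520.231ms (3/2)
3. 780.347ms @ 9/4 + 260.116ms (3/4)
4. 1040.462ms @ 3 + 346.821ms (1)
5. 1387.283ms @ 4 + 693.642ms (2)

note 2 onset = 3/4b = 260.116ms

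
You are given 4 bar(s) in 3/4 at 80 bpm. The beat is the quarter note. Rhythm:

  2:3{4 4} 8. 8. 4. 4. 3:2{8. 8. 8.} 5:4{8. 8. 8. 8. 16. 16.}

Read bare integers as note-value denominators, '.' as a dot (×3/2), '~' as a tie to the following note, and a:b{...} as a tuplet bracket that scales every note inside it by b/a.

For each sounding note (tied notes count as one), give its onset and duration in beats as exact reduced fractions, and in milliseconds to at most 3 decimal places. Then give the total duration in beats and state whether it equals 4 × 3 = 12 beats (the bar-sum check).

1) 0.0ms=0b +1125.0ms=3/2b
2) 1125.0ms=3/2b +1125.0ms=3/2b
3) 2250.0ms=3b +562.5ms=3/4b
4) 2812.5ms=15/4b +562.5ms=3/4b
5) 3375.0ms=9/2b +1125.0ms=3/2b
6) 4500.0ms=6b +1125.0ms=3/2b
7) 5625.0ms=15/2b +375.0ms=1/2b
8) 6000.0ms=8b +375.0ms=1/2b
9) 6375.0ms=17/2b +375.0ms=1/2b
10) 6750.0ms=9b +450.0ms=3/5b
11) 7200.0ms=48/5b +450.0ms=3/5b
12) 7650.0ms=51/5b +450.0ms=3/5b
13) 8100.0ms=54/5b +450.0ms=3/5b
14) 8550.0ms=57/5b +225.0ms=3/10b
15) 8775.0ms=117/10b +225.0ms=3/10b
Σ=12b of 12 (80bpm 3/4) — PASS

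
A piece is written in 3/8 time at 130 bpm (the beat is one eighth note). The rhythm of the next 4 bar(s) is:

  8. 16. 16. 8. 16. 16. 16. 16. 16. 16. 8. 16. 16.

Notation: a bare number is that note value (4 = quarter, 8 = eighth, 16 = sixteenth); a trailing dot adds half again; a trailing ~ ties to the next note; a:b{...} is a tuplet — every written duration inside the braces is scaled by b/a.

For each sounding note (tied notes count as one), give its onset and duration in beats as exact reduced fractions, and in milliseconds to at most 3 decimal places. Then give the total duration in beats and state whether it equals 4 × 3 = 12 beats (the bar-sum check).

1) 0.0ms=0b +692.308ms=3/2b
2) 692.308ms=3/2b +346.154ms=3/4b
3) 1038.462ms=9/4b +346.154ms=3/4b
4) 1384.615ms=3b +692.308ms=3/2b
5) 2076.923ms=9/2b +346.154ms=3/4b
6) 2423.077ms=21/4b +346.154ms=3/4b
7) 2769.231ms=6b +346.154ms=3/4b
8) 3115.385ms=27/4b +346.154ms=3/4b
9) 3461.538ms=15/2b +346.154ms=3/4b
10) 3807.692ms=33/4b +346.154ms=3/4b
11) 4153.846ms=9b +692.308ms=3/2b
12) 4846.154ms=21/2b +346.154ms=3/4b
13) 5192.308ms=45/4b +346.154ms=3/4b
Σ=12b of 12 (130bpm 3/8) — PASS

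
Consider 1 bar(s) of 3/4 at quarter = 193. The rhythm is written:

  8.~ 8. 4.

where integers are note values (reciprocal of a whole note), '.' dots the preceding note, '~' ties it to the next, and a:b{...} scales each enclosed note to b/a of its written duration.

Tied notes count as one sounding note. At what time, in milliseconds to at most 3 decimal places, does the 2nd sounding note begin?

1. 0.0ms @ 0 + 466.321ms (3/2)
2. 466.321ms @ 3/2 + 466.321ms (3/2)

note 2 onset = 3/2b = 466.321ms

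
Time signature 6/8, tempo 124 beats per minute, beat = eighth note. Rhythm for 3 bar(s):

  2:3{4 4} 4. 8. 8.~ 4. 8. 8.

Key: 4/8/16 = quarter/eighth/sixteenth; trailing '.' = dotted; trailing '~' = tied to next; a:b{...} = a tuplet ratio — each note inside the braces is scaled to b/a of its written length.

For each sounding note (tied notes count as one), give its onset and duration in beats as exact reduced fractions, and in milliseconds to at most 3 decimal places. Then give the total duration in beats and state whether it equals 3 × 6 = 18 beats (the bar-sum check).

1) 0.0ms=0b +1451.613ms=3b
2) 1451.613ms=3b +1451.613ms=3b
3) 2903.226ms=6b +1451.613ms=3b
4) 4354.839ms=9b +725.806ms=3/2b
5) 5080.645ms=21/2b +2177.419ms=9/2b
6) 7258.065ms=15b +725.806ms=3/2b
7) 7983.871ms=33/2b +725.806ms=3/2b
Σ=18b of 18 (124bpm 6/8) — PASS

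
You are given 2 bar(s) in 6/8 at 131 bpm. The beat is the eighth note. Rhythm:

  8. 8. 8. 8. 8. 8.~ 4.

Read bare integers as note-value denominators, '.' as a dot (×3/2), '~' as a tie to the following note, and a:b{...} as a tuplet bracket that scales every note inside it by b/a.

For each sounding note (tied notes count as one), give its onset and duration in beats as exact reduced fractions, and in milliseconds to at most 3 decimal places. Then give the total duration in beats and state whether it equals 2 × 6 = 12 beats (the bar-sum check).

1) 0.0ms=0b +687.023ms=3/2b
2) 687.023ms=3/2b +687.023ms=3/2b
3) 1374.046ms=3b +687.023ms=3/2b
4) 2061.069ms=9/2b +687.023ms=3/2b
5) 2748.092ms=6b +687.023ms=3/2b
6) 3435.115ms=15/2b +2061.069ms=9/2b
Σ=12b of 12 (131bpm 6/8) — PASS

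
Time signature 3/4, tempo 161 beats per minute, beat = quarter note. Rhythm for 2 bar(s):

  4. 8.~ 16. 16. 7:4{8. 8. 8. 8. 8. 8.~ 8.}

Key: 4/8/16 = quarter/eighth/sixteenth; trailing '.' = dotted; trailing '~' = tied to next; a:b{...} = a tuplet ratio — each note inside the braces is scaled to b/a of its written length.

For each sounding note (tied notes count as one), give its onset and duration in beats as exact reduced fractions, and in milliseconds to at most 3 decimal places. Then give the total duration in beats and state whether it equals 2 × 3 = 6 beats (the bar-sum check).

1) 0.0ms=0b +559.006ms=3/2b
2) 559.006ms=3/2b +419.255ms=9/8b
3) 978.261ms=21/8b +139.752ms=3/8b
4) 1118.012ms=3b +159.716ms=3/7b
5) 1277.728ms=24/7b +159.716ms=3/7b
6) 1437.445ms=27/7b +159.716ms=3/7b
7) 1597.161ms=30/7b +159.716ms=3/7b
8) 1756.877ms=33/7b +159.716ms=3/7b
9) 1916.593ms=36/7b +319.432ms=6/7b
Σ=6b of 6 (161bpm 3/4) — PASS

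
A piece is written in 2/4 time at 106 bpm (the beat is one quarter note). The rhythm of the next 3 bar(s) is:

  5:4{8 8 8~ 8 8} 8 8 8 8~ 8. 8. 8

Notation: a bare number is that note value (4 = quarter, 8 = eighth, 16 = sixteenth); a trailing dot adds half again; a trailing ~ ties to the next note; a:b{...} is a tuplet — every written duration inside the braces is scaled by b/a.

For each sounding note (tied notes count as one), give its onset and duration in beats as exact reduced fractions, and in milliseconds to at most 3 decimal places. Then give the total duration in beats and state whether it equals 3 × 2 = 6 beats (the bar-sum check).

1) 0.0ms=0b +226.415ms=2/5b
2) 226.415ms=2/5b +226.415ms=2/5b
3) 452.83ms=4/5b +452.83ms=4/5b
4) 905.66ms=8/5b +226.415ms=2/5b
5) 1132.075ms=2b +283.019ms=1/2b
6) 1415.094ms=5/2b +283.019ms=1/2b
7) 1698.113ms=3b +283.019ms=1/2b
8) 1981.132ms=7/2b +707.547ms=5/4b
9) 2688.679ms=19/4b +424.528ms=3/4b
10) 3113.208ms=11/2b +283.019ms=1/2b
Σ=6b of 6 (106bpm 2/4) — PASS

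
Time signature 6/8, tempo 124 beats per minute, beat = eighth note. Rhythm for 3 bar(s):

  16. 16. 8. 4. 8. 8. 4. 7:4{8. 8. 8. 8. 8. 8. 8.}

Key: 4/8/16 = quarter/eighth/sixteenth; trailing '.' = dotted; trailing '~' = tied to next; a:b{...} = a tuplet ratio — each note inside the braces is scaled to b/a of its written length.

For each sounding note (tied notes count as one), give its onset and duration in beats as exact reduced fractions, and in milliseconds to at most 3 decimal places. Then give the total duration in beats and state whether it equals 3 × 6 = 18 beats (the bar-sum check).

1) 0.0ms=0b +362.903ms=3/4b
2) 362.903ms=3/4b +362.903ms=3/4b
3) 725.806ms=3/2b +725.806ms=3/2b
4) 1451.613ms=3b +1451.613ms=3b
5) 2903.226ms=6b +725.806ms=3/2b
6) 3629.032ms=15/2b +725.806ms=3/2b
7) 4354.839ms=9b +1451.613ms=3b
8) 5806.452ms=12b +414.747ms=6/7b
9) 6221.198ms=90/7b +414.747ms=6/7b
10) 6635.945ms=96/7b +414.747ms=6/7b
11) 7050.691ms=102/7b +414.747ms=6/7b
12) 7465.438ms=108/7b +414.747ms=6/7b
13) 7880.184ms=114/7b +414.747ms=6/7b
14) 8294.931ms=120/7b +414.747ms=6/7b
Σ=18b of 18 (124bpm 6/8) — PASS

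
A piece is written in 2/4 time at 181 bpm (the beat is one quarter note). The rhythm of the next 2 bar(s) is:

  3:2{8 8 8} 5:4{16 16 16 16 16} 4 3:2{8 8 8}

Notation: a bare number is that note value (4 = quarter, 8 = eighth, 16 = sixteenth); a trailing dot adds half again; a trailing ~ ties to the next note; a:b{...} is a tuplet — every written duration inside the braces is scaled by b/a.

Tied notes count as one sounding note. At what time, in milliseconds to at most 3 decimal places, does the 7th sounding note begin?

1. 0.0ms @ 0 + 110.497ms (1/3)
2. 110.497ms @ 1/3 + 110.497ms (1/3)
3. 220.994ms @ 2/3 + 110.497ms (1/3)
4. 331.492ms @ 1 + 66.298ms (1/5)
5. 397.79ms @ 6/5 + 66.298ms (1/5)
6. 464.088ms @ 7/5 + 66.298ms (1/5)
7. 530.387ms @ 8/5 + 66.298ms (1/5)
8. 596.685ms @ 9/5 + 66.298ms (1/5)
9. 662.983ms @ 2 + 331.492ms (1)
10. 994.475ms @ 3 + 110.497ms (1/3)
11. 1104.972ms @ 10/3 + 110.497ms (1/3)
12. 1215.47ms @ 11/3 + 110.497ms (1/3)

note 7 onset = 8/5b = 530.387ms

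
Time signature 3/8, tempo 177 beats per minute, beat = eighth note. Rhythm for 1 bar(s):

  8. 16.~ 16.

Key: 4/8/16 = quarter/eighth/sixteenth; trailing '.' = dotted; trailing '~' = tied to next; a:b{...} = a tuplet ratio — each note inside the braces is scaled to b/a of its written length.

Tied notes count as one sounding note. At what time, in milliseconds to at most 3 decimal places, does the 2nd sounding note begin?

1. 0.0ms @ 0 + 508.475ms (3/2)
2. 508.475ms @ 3/2 + 508.475ms (3/2)

note 2 onset = 3/2b = 508.475ms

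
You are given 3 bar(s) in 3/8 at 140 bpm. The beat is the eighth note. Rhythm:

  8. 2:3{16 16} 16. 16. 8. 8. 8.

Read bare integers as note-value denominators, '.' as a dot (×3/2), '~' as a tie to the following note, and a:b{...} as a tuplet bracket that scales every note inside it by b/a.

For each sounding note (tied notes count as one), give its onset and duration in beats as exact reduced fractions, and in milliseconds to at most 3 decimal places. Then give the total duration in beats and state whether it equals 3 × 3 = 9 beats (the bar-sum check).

1) 0.0ms=0b +642.857ms=3/2b
2) 642.857ms=3/2b +321.429ms=3/4b
3) 964.286ms=9/4b +321.429ms=3/4b
4) 1285.714ms=3b +321.429ms=3/4b
5) 1607.143ms=15/4b +321.429ms=3/4b
6) 1928.571ms=9/2b +642.857ms=3/2b
7) 2571.429ms=6b +642.857ms=3/2b
8) 3214.286ms=15/2b +642.857ms=3/2b
Σ=9b of 9 (140bpm 3/8) — PASS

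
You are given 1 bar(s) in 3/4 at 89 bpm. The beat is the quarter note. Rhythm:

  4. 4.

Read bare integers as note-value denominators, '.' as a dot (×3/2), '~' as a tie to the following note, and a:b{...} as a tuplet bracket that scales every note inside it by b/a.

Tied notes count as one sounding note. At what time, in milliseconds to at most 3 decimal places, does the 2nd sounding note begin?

1. 0.0ms @ 0 + 1011.236ms (3/2)
2. 1011.236ms @ 3/2 + 1011.236ms (3/2)

note 2 onset = 3/2b = 1011.236ms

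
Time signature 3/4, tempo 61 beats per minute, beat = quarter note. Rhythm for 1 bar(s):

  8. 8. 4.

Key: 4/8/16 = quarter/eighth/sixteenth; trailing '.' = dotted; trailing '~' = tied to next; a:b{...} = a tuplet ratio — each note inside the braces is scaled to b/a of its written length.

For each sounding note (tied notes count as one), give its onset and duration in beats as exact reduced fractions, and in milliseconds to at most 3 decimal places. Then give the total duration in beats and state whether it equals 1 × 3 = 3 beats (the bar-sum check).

1) 0.0ms=0b +737.705ms=3/4b
2) 737.705ms=3/4b +737.705ms=3/4b
3) 1475.41ms=3/2b +1475.41ms=3/2b
Σ=3b of 3 (61bpm 3/4) — PASS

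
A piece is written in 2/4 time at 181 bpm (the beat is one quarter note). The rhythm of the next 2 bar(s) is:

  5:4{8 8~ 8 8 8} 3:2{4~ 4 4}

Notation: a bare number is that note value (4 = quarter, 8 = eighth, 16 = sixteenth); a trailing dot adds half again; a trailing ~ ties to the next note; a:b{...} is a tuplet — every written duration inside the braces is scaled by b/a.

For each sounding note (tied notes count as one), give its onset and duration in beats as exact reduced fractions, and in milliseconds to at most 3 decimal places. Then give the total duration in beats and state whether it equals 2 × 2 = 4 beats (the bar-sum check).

1) 0.0ms=0b +132.597ms=2/5b
2) 132.597ms=2/5b +265.193ms=4/5b
3) 397.79ms=6/5b +132.597ms=2/5b
4) 530.387ms=8/5b +132.597ms=2/5b
5) 662.983ms=2b +441.989ms=4/3b
6) 1104.972ms=10/3b +220.994ms=2/3b
Σ=4b of 4 (181bpm 2/4) — PASS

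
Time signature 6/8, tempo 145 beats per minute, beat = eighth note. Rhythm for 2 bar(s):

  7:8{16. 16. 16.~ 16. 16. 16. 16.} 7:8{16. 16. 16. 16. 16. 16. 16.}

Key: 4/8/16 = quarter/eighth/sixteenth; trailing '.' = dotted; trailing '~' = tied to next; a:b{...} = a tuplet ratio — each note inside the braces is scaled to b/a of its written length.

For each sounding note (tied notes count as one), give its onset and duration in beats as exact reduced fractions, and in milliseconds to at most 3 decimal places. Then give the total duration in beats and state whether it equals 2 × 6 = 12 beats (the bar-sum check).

1) 0.0ms=0b +354.68ms=6/7b
2) 354.68ms=6/7b +354.68ms=6/7b
3) 709.36ms=12/7b +709.36ms=12/7b
4) 1418.719ms=24/7b +354.68ms=6/7b
5) 1773.399ms=30/7b +354.68ms=6/7b
6) 2128.079ms=36/7b +354.68ms=6/7b
7) 2482.759ms=6b +354.68ms=6/7b
8) 2837.438ms=48/7b +354.68ms=6/7b
9) 3192.118ms=54/7b +354.68ms=6/7b
10) 3546.798ms=60/7b +354.68ms=6/7b
11) 3901.478ms=66/7b +354.68ms=6/7b
12) 4256.158ms=72/7b +354.68ms=6/7b
13) 4610.837ms=78/7b +354.68ms=6/7b
Σ=12b of 12 (145bpm 6/8) — PASS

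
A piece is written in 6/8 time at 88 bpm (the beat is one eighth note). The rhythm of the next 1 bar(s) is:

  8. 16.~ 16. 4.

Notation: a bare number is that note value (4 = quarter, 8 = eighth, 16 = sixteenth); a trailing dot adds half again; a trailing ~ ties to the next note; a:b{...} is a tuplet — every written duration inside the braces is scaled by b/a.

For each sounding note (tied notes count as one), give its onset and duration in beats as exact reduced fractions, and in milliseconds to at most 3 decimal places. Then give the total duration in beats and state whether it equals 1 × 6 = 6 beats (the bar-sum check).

1) 0.0ms=0b +1022.727ms=3/2b
2) 1022.727ms=3/2b +1022.727ms=3/2b
3) 2045.455ms=3b +2045.455ms=3b
Σ=6b of 6 (88bpm 6/8) — PASS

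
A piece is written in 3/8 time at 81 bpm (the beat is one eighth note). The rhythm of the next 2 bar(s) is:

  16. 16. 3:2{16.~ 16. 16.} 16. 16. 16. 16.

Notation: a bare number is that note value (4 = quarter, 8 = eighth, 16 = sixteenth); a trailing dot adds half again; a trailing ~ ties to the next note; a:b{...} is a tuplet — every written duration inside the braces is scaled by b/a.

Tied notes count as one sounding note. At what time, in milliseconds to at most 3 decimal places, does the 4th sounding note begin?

1. 0.0ms @ 0 + 555.556ms (3/4)
2. 555.556ms @ 3/4 + 555.556ms (3/4)
3. 1111.111ms @ 3/2 + 740.741ms (1)
4. 1851.852ms @ 5/2 + 370.37ms (1/2)
5. 2222.222ms @ 3 + 555.556ms (3/4)
6. 2777.778ms @ 15/4 + 555.556ms (3/4)
7. 3333.333ms @ 9/2 + 555.556ms (3/4)
8. 3888.889ms @ 21/4 + 555.556ms (3/4)

note 4 onset = 5/2b = 1851.852ms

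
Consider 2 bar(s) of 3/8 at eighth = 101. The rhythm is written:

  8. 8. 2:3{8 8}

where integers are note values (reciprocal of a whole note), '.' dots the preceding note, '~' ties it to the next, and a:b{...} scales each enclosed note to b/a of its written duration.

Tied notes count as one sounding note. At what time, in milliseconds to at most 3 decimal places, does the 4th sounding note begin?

1. 0.0ms @ 0 + 891.089ms (3/2)
2. 891.089ms @ 3/2 + 891.089ms (3/2)
3. 1782.178ms @ 3 + 891.089ms (3/2)
4. 2673.267ms @ 9/2 + 891.089ms (3/2)

note 4 onset = 9/2b = 2673.267ms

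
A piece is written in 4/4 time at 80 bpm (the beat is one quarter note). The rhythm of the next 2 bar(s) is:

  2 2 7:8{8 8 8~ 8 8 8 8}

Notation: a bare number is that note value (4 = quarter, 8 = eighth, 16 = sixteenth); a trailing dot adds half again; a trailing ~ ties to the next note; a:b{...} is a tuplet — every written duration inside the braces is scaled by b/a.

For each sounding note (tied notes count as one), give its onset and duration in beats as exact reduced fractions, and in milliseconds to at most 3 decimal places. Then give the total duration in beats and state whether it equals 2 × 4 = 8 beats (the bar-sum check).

1) 0.0ms=0b +1500.0ms=2b
2) 1500.0ms=2b +1500.0ms=2b
3) 3000.0ms=4b +428.571ms=4/7b
4) 3428.571ms=32/7b +428.571ms=4/7b
5) 3857.143ms=36/7b +857.143ms=8/7b
6) 4714.286ms=44/7b +428.571ms=4/7b
7) 5142.857ms=48/7b +428.571ms=4/7b
8) 5571.429ms=52/7b +428.571ms=4/7b
Σ=8b of 8 (80bpm 4/4) — PASS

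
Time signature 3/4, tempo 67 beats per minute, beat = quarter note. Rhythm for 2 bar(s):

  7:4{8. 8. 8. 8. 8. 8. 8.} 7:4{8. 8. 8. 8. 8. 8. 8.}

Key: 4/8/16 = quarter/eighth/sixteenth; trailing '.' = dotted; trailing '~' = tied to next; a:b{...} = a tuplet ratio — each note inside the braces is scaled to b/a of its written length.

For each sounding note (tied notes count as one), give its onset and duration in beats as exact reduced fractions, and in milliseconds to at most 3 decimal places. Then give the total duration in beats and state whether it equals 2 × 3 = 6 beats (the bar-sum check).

1) 0.0ms=0b +383.795ms=3/7b
2) 383.795ms=3/7b +383.795ms=3/7b
3) 767.591ms=6/7b +383.795ms=3/7b
4) 1151.386ms=9/7b +383.795ms=3/7b
5) 1535.181ms=12/7b +383.795ms=3/7b
6) 1918.977ms=15/7b +383.795ms=3/7b
7) 2302.772ms=18/7b +383.795ms=3/7b
8) 2686.567ms=3b +383.795ms=3/7b
9) 3070.362ms=24/7b +383.795ms=3/7b
10) 3454.158ms=27/7b +383.795ms=3/7b
11) 3837.953ms=30/7b +383.795ms=3/7b
12) 4221.748ms=33/7b +383.795ms=3/7b
13) 4605.544ms=36/7b +383.795ms=3/7b
14) 4989.339ms=39/7b +383.795ms=3/7b
Σ=6b of 6 (67bpm 3/4) — PASS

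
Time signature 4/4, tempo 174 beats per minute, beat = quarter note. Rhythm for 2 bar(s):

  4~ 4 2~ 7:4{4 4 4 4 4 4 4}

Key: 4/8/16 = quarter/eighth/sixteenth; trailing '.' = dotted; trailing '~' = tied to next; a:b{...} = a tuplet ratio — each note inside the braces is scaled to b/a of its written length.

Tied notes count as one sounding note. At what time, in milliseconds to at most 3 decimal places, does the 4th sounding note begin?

note 4 onset = 36/7b = 1773.399ms

1. 0.0ms @ 0 + 689.655ms (2)
2. 689.655ms @ 2 + 886.7ms (18/7)
3. 1576.355ms @ 32/7 + 197.044ms (4/7)
4. 1773.399ms @ 36/7 + 197.044ms (4/7)
5. 1970.443ms @ 40/7 + 197.044ms (4/7)
6. 2167.488ms @ 44/7 + 197.044ms (4/7)
7. 2364.532ms @ 48/7 + 197.044ms (4/7)
8. 2561.576ms @ 52/7 + 197.044ms (4/7)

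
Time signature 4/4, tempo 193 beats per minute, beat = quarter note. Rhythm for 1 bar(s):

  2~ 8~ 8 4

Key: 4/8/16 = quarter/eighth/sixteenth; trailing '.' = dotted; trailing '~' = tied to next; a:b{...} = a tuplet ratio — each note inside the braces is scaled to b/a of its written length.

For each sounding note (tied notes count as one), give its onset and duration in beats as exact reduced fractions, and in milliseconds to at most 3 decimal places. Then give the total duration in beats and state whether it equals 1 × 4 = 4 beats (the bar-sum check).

1) 0.0ms=0b +932.642ms=3b
2) 932.642ms=3b +310.881ms=1b
Σ=4b of 4 (193bpm 4/4) — PASS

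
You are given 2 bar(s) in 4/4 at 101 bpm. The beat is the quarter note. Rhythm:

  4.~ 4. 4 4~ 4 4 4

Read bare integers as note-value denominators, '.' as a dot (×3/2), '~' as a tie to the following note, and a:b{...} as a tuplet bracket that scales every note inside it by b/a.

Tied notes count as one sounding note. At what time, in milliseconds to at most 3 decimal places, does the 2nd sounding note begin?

note 2 onset = 3b = 1782.178ms

1. 0.0ms @ 0 + 1782.178ms (3)
2. 1782.178ms @ 3 + 594.059ms (1)
3. 2376.238ms @ 4 + 1188.119ms (2)
4. 3564.356ms @ 6 + 594.059ms (1)
5. 4158.416ms @ 7 + 594.059ms (1)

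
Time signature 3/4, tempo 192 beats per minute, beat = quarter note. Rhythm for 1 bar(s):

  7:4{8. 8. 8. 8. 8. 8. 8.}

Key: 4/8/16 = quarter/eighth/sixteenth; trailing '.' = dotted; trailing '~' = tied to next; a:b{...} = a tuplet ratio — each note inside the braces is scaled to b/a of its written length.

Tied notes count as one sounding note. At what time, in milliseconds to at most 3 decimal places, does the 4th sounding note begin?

note 4 onset = 9/7b = 401.786ms

1. 0.0ms @ 0 + 133.929ms (3/7)
2. 133.929ms @ 3/7 + 133.929ms (3/7)
3. 267.857ms @ 6/7 + 133.929ms (3/7)
4. 401.786ms @ 9/7 + 133.929ms (3/7)
5. 535.714ms @ 12/7 + 133.929ms (3/7)
6. 669.643ms @ 15/7 + 133.929ms (3/7)
7. 803.571ms @ 18/7 + 133.929ms (3/7)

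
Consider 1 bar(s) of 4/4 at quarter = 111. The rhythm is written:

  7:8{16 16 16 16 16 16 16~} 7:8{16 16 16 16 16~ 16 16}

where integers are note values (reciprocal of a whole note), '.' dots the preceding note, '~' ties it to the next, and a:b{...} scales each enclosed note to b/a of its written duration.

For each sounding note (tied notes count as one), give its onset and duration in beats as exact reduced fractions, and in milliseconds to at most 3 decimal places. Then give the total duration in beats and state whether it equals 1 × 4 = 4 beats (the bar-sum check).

1) 0.0ms=0b +154.44ms=2/7b
2) 154.44ms=2/7b +154.44ms=2/7b
3) 308.88ms=4/7b +154.44ms=2/7b
4) 463.32ms=6/7b +154.44ms=2/7b
5) 617.761ms=8/7b +154.44ms=2/7b
6) 772.201ms=10/7b +154.44ms=2/7b
7) 926.641ms=12/7b +308.88ms=4/7b
8) 1235.521ms=16/7b +154.44ms=2/7b
9) 1389.961ms=18/7b +154.44ms=2/7b
10) 1544.402ms=20/7b +154.44ms=2/7b
11) 1698.842ms=22/7b +308.88ms=4/7b
12) 2007.722ms=26/7b +154.44ms=2/7b
Σ=4b of 4 (111bpm 4/4) — PASS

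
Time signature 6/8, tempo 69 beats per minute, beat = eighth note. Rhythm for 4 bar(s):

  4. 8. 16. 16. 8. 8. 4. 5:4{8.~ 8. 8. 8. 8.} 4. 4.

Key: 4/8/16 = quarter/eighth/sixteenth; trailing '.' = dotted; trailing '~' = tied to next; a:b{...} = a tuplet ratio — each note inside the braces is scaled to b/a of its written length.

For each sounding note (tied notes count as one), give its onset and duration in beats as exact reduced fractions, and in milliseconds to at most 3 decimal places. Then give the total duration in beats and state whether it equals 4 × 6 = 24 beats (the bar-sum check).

1) 0.0ms=0b +2608.696ms=3b
2) 2608.696ms=3b +1304.348ms=3/2b
3) 3913.043ms=9/2b +652.174ms=3/4b
4) 4565.217ms=21/4b +652.174ms=3/4b
5) 5217.391ms=6b +1304.348ms=3/2b
6) 6521.739ms=15/2b +1304.348ms=3/2b
7) 7826.087ms=9b +2608.696ms=3b
8) 10434.783ms=12b +2086.957ms=12/5b
9) 12521.739ms=72/5b +1043.478ms=6/5b
10) 13565.217ms=78/5b +1043.478ms=6/5b
11) 14608.696ms=84/5b +1043.478ms=6/5b
12) 15652.174ms=18b +2608.696ms=3b
13) 18260.87ms=21b +2608.696ms=3b
Σ=24b of 24 (69bpm 6/8) — PASS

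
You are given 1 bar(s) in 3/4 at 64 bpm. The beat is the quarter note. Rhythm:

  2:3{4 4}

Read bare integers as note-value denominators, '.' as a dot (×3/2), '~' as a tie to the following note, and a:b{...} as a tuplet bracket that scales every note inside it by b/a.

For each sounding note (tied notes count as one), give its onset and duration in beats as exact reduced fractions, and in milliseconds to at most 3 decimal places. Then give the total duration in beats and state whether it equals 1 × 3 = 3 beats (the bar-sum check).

1) 0.0ms=0b +1406.25ms=3/2b
2) 1406.25ms=3/2b +1406.25ms=3/2b
Σ=3b of 3 (64bpm 3/4) — PASS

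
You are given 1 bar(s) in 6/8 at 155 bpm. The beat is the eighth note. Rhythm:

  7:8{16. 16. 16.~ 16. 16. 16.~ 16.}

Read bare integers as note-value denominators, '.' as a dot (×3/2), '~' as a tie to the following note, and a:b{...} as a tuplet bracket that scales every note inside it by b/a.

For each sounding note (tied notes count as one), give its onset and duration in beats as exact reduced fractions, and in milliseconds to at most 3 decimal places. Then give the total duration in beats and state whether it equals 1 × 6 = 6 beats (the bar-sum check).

1) 0.0ms=0b +331.797ms=6/7b
2) 331.797ms=6/7b +331.797ms=6/7b
3) 663.594ms=12/7b +663.594ms=12/7b
4) 1327.189ms=24/7b +331.797ms=6/7b
5) 1658.986ms=30/7b +663.594ms=12/7b
Σ=6b of 6 (155bpm 6/8) — PASS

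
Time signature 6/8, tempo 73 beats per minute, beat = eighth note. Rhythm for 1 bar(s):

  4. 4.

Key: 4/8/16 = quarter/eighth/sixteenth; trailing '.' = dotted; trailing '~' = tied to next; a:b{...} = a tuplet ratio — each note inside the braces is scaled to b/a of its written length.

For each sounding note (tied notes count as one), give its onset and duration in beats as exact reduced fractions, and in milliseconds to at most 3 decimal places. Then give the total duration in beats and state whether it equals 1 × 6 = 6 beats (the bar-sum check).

1) 0.0ms=0b +2465.753ms=3b
2) 2465.753ms=3b +2465.753ms=3b
Σ=6b of 6 (73bpm 6/8) — PASS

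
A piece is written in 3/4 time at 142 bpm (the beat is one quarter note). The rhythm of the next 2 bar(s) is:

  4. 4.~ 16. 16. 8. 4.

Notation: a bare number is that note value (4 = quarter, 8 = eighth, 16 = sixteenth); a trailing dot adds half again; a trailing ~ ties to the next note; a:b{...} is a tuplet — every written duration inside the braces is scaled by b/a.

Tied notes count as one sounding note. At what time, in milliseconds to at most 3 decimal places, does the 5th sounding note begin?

note 5 onset = 9/2b = 1901.408ms

1. 0.0ms @ 0 + 633.803ms (3/2)
2. 633.803ms @ 3/2 + 792.254ms (15/8)
3. 1426.056ms @ 27/8 + 158.451ms (3/8)
4. 1584.507ms @ 15/4 + 316.901ms (3/4)
5. 1901.408ms @ 9/2 + 633.803ms (3/2)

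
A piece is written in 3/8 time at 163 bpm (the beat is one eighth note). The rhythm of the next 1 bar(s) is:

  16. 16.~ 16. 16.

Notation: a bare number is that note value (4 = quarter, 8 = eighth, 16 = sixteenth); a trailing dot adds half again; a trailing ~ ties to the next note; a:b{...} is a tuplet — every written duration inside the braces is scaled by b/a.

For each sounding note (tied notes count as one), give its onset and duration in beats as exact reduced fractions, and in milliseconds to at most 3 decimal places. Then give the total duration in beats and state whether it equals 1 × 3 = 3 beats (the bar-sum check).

1) 0.0ms=0b +276.074ms=3/4b
2) 276.074ms=3/4b +552.147ms=3/2b
3) 828.221ms=9/4b +276.074ms=3/4b
Σ=3b of 3 (163bpm 3/8) — PASS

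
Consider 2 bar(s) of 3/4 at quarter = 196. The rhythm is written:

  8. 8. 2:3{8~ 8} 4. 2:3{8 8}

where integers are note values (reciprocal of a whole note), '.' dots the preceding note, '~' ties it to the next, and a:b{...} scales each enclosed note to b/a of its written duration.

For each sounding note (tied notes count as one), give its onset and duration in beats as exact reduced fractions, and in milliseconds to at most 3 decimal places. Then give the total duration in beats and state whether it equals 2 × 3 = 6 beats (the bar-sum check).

1) 0.0ms=0b +229.592ms=3/4b
2) 229.592ms=3/4b +229.592ms=3/4b
3) 459.184ms=3/2b +459.184ms=3/2b
4) 918.367ms=3b +459.184ms=3/2b
5) 1377.551ms=9/2b +229.592ms=3/4b
6) 1607.143ms=21/4b +229.592ms=3/4b
Σ=6b of 6 (196bpm 3/4) — PASS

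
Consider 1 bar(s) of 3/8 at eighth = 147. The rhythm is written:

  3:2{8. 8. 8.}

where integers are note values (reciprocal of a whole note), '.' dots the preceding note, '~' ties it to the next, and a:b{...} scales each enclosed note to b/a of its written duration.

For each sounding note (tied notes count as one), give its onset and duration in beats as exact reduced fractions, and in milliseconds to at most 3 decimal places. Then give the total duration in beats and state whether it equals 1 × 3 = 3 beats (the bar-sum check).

1) 0.0ms=0b +408.163ms=1b
2) 408.163ms=1b +408.163ms=1b
3) 816.327ms=2b +408.163ms=1b
Σ=3b of 3 (147bpm 3/8) — PASS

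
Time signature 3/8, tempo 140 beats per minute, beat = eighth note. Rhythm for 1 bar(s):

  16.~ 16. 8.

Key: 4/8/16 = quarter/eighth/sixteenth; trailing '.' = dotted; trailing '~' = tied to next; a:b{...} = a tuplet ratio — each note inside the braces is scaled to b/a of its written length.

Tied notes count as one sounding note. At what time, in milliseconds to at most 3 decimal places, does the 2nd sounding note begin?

1. 0.0ms @ 0 + 642.857ms (3/2)
2. 642.857ms @ 3/2 + 642.857ms (3/2)

note 2 onset = 3/2b = 642.857ms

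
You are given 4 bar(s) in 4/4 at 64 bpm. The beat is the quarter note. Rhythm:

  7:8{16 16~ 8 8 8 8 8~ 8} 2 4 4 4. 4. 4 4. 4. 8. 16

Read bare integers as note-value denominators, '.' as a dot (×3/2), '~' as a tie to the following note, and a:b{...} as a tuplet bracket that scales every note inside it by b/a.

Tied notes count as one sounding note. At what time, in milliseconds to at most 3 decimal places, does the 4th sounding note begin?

1. 0.0ms @ 0 + 267.857ms (2/7)
2. 267.857ms @ 2/7 + 803.571ms (6/7)
3. 1071.429ms @ 8/7 + 535.714ms (4/7)
4. 1607.143ms @ 12/7 + 535.714ms (4/7)
5. 2142.857ms @ 16/7 + 535.714ms (4/7)
6. 2678.571ms @ 20/7 + 1071.429ms (8/7)
7. 3750.0ms @ 4 + 1875.0ms (2)
8. 5625.0ms @ 6 + 937.5ms (1)
9. 6562.5ms @ 7 + 937.5ms (1)
10. 7500.0ms @ 8 + 1406.25ms (3/2)
11. 8906.25ms @ 19/2 + 1406.25ms (3/2)
12. 10312.5ms @ 11 + 937.5ms (1)
13. 11250.0ms @ 12 + 1406.25ms (3/2)
14. 12656.25ms @ 27/2 + 1406.25ms (3/2)
15. 14062.5ms @ 15 + 703.125ms (3/4)
16. 14765.625ms @ 63/4 + 234.375ms (1/4)

note 4 onset = 12/7b = 1607.143ms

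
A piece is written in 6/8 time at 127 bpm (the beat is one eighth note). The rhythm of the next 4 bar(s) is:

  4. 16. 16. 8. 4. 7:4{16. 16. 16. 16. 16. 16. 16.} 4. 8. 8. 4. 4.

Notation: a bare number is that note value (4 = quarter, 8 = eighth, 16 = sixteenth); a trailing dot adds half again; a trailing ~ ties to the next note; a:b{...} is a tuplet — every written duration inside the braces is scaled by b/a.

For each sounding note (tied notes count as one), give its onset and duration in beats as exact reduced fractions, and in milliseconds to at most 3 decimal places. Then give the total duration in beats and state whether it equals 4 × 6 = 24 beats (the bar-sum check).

1) 0.0ms=0b +1417.323ms=3b
2) 1417.323ms=3b +354.331ms=3/4b
3) 1771.654ms=15/4b +354.331ms=3/4b
4) 2125.984ms=9/2b +708.661ms=3/2b
5) 2834.646ms=6b +1417.323ms=3b
6) 4251.969ms=9b +202.475ms=3/7b
7) 4454.443ms=66/7b +202.475ms=3/7b
8) 4656.918ms=69/7b +202.475ms=3/7b
9) 4859.393ms=72/7b +202.475ms=3/7b
10) 5061.867ms=75/7b +202.475ms=3/7b
11) 5264.342ms=78/7b +202.475ms=3/7b
12) 5466.817ms=81/7b +202.475ms=3/7b
13) 5669.291ms=12b +1417.323ms=3b
14) 7086.614ms=15b +708.661ms=3/2b
15) 7795.276ms=33/2b +708.661ms=3/2b
16) 8503.937ms=18b +1417.323ms=3b
17) 9921.26ms=21b +1417.323ms=3b
Σ=24b of 24 (127bpm 6/8) — PASS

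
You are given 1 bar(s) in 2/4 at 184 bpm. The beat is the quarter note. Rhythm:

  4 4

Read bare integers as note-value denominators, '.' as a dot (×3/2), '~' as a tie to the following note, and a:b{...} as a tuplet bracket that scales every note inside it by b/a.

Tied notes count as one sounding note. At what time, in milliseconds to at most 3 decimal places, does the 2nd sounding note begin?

note 2 onset = 1b = 326.087ms

1. 0.0ms @ 0 + 326.087ms (1)
2. 326.087ms @ 1 + 326.087ms (1)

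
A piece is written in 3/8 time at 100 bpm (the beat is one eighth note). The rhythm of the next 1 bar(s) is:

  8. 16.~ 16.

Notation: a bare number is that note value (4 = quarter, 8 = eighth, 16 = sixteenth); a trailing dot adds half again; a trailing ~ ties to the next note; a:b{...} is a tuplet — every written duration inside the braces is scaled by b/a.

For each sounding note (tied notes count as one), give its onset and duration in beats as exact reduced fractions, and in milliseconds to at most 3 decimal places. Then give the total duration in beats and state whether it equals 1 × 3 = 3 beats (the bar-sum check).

1) 0.0ms=0b +900.0ms=3/2b
2) 900.0ms=3/2b +900.0ms=3/2b
Σ=3b of 3 (100bpm 3/8) — PASS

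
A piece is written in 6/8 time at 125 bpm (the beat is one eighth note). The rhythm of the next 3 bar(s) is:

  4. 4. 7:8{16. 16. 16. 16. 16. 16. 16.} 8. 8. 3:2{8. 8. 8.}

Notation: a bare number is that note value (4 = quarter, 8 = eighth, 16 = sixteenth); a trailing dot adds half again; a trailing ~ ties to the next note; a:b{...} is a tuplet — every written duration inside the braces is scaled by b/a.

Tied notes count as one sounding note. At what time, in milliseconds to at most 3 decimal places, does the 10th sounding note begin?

note 10 onset = 12b = 5760.0ms

1. 0.0ms @ 0 + 1440.0ms (3)
2. 1440.0ms @ 3 + 1440.0ms (3)
3. 2880.0ms @ 6 + 411.429ms (6/7)
4. 3291.429ms @ 48/7 + 411.429ms (6/7)
5. 3702.857ms @ 54/7 + 411.429ms (6/7)
6. 4114.286ms @ 60/7 + 411.429ms (6/7)
7. 4525.714ms @ 66/7 + 411.429ms (6/7)
8. 4937.143ms @ 72/7 + 411.429ms (6/7)
9. 5348.571ms @ 78/7 + 411.429ms (6/7)
10. 5760.0ms @ 12 + 720.0ms (3/2)
11. 6480.0ms @ 27/2 + 720.0ms (3/2)
12. 7200.0ms @ 15 + 480.0ms (1)
13. 7680.0ms @ 16 + 480.0ms (1)
14. 8160.0ms @ 17 + 480.0ms (1)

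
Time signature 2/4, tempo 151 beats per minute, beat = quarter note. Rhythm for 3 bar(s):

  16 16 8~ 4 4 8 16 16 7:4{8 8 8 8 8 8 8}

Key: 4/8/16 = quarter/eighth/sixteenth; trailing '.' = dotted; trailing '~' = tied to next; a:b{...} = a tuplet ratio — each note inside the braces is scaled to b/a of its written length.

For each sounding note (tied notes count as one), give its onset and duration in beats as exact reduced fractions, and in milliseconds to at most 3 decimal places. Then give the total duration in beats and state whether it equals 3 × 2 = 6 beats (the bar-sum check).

1) 0.0ms=0b +99.338ms=1/4b
2) 99.338ms=1/4b +99.338ms=1/4b
3) 198.675ms=1/2b +596.026ms=3/2b
4) 794.702ms=2b +397.351ms=1b
5) 1192.053ms=3b +198.675ms=1/2b
6) 1390.728ms=7/2b +99.338ms=1/4b
7) 1490.066ms=15/4b +99.338ms=1/4b
8) 1589.404ms=4b +113.529ms=2/7b
9) 1702.933ms=30/7b +113.529ms=2/7b
10) 1816.462ms=32/7b +113.529ms=2/7b
11) 1929.991ms=34/7b +113.529ms=2/7b
12) 2043.519ms=36/7b +113.529ms=2/7b
13) 2157.048ms=38/7b +113.529ms=2/7b
14) 2270.577ms=40/7b +113.529ms=2/7b
Σ=6b of 6 (151bpm 2/4) — PASS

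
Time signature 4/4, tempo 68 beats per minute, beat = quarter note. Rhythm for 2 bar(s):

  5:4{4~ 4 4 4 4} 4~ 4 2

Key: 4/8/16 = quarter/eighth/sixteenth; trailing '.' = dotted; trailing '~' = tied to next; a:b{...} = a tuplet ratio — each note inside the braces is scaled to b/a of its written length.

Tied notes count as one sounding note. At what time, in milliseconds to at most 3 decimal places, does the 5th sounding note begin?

note 5 onset = 4b = 3529.412ms

1. 0.0ms @ 0 + 1411.765ms (8/5)
2. 1411.765ms @ 8/5 + 705.882ms (4/5)
3. 2117.647ms @ 12/5 + 705.882ms (4/5)
4. 2823.529ms @ 16/5 + 705.882ms (4/5)
5. 3529.412ms @ 4 + 1764.706ms (2)
6. 5294.118ms @ 6 + 1764.706ms (2)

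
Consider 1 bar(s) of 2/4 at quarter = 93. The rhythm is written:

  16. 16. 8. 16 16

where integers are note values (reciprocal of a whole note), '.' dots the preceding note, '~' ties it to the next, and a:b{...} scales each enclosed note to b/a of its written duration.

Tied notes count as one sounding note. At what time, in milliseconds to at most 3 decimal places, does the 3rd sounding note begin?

note 3 onset = 3/4b = 483.871ms

1. 0.0ms @ 0 + 241.935ms (3/8)
2. 241.935ms @ 3/8 + 241.935ms (3/8)
3. 483.871ms @ 3/4 + 483.871ms (3/4)
4. 967.742ms @ 3/2 + 161.29ms (1/4)
5. 1129.032ms @ 7/4 + 161.29ms (1/4)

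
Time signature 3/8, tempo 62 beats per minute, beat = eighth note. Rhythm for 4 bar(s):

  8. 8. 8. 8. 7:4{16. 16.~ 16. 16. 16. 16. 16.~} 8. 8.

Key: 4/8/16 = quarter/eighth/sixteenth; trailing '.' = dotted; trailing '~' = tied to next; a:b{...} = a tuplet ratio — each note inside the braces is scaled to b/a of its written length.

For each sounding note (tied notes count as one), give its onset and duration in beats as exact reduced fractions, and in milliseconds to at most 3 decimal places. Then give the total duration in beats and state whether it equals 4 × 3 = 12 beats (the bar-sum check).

1) 0.0ms=0b +1451.613ms=3/2b
2) 1451.613ms=3/2b +1451.613ms=3/2b
3) 2903.226ms=3b +1451.613ms=3/2b
4) 4354.839ms=9/2b +1451.613ms=3/2b
5) 5806.452ms=6b +414.747ms=3/7b
6) 6221.198ms=45/7b +829.493ms=6/7b
7) 7050.691ms=51/7b +414.747ms=3/7b
8) 7465.438ms=54/7b +414.747ms=3/7b
9) 7880.184ms=57/7b +414.747ms=3/7b
10) 8294.931ms=60/7b +1866.359ms=27/14b
11) 10161.29ms=21/2b +1451.613ms=3/2b
Σ=12b of 12 (62bpm 3/8) — PASS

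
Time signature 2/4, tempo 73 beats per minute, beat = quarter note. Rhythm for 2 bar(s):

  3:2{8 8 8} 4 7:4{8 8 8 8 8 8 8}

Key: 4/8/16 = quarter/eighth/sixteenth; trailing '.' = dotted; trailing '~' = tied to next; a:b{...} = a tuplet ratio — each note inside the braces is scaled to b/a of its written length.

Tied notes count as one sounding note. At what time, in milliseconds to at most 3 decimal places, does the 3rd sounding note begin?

note 3 onset = 2/3b = 547.945ms

1. 0.0ms @ 0 + 273.973ms (1/3)
2. 273.973ms @ 1/3 + 273.973ms (1/3)
3. 547.945ms @ 2/3 + 273.973ms (1/3)
4. 821.918ms @ 1 + 821.918ms (1)
5. 1643.836ms @ 2 + 234.834ms (2/7)
6. 1878.669ms @ 16/7 + 234.834ms (2/7)
7. 2113.503ms @ 18/7 + 234.834ms (2/7)
8. 2348.337ms @ 20/7 + 234.834ms (2/7)
9. 2583.17ms @ 22/7 + 234.834ms (2/7)
10. 2818.004ms @ 24/7 + 234.834ms (2/7)
11. 3052.838ms @ 26/7 + 234.834ms (2/7)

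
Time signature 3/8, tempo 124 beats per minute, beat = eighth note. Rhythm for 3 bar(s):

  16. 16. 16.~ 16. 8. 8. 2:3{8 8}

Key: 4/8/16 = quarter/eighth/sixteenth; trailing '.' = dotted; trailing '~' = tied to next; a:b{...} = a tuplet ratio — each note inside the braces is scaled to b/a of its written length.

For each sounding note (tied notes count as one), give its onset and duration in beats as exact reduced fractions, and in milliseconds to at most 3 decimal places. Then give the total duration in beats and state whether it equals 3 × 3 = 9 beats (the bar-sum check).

1) 0.0ms=0b +362.903ms=3/4b
2) 362.903ms=3/4b +362.903ms=3/4b
3) 725.806ms=3/2b +725.806ms=3/2b
4) 1451.613ms=3b +725.806ms=3/2b
5) 2177.419ms=9/2b +725.806ms=3/2b
6) 2903.226ms=6b +725.806ms=3/2b
7) 3629.032ms=15/2b +725.806ms=3/2b
Σ=9b of 9 (124bpm 3/8) — PASS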